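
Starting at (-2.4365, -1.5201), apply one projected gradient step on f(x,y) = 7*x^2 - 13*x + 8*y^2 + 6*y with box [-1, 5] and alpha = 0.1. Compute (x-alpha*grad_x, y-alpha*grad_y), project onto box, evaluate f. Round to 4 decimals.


Step 1: Compute gradient at (-2.4365, -1.5201).
grad_x = 2*7*-2.4365 - 13 = -47.111
grad_y = 2*8*-1.5201 + 6 = -18.3216
Step 2: Gradient step.
x_raw = -2.4365 - 0.1*-47.111 = 2.2746
y_raw = -1.5201 - 0.1*-18.3216 = 0.3121
Step 3: Project onto [-1, 5].
x_proj = clip(2.2746) = 2.2746
y_proj = clip(0.3121) = 0.3121
Step 4: Evaluate f.
f(2.2746, 0.3121) = 9.2982


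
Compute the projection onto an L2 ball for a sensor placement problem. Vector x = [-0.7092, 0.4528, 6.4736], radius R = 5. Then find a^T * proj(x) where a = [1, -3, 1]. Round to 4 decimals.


Step 1: Compute ||x|| (intermediates to 6 decimals).
||x|| = sqrt((-0.7092)^2 + 0.4528^2 + 6.4736^2) = 6.528054
Step 2: Project.
Since ||x|| > R, scale = R/||x|| = 5/6.528054 = 0.765925, proj(x) = scale * x
proj(x) = [-0.543194, 0.346811, 4.958292]
Step 3: Dot product.
a^T * proj(x) = 1*(-0.543194) - 3*0.346811 + 1*4.958292 = 3.3747


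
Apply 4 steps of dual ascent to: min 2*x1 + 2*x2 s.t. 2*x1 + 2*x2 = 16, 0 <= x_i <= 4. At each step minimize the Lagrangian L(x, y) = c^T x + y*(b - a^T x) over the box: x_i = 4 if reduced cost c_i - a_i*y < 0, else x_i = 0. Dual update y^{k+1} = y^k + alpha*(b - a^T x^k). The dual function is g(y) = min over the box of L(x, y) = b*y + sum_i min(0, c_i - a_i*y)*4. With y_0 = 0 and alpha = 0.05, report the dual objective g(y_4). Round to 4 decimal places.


Dual ascent for LP: min 2*x1 + 2*x2, 2*x1 + 2*x2 = 16, 0 <= x_i <= 4
Step 1: y^k = 0.0, reduced costs: (2.0, 2.0)
  x^k = (0.0, 0.0), subgradient = b - a^T x = 16.0
  y^{k+1} = 0.0 + 0.05*16.0 = 0.8
Step 2: y^k = 0.8, reduced costs: (0.4, 0.4)
  x^k = (0.0, 0.0), subgradient = b - a^T x = 16.0
  y^{k+1} = 0.8 + 0.05*16.0 = 1.6
Step 3: y^k = 1.6, reduced costs: (-1.2, -1.2)
  x^k = (4.0, 4.0), subgradient = b - a^T x = 0.0
  y^{k+1} = 1.6 + 0.05*0.0 = 1.6
Step 4: y^k = 1.6, reduced costs: (-1.2, -1.2)
  x^k = (4.0, 4.0), subgradient = b - a^T x = 0.0
  y^{k+1} = 1.6 + 0.05*0.0 = 1.6
Dual objective at y_4 = 1.6: reduced costs (-1.2, -1.2), box minimizer x = (4.0, 4.0)
g(y_4) = b*y + (c1 - a1*y)*x1 + (c2 - a2*y)*x2 = 16*1.6 + (-1.2)*4.0 + (-1.2)*4.0 = 25.6 - 4.8 - 4.8 = 16.0


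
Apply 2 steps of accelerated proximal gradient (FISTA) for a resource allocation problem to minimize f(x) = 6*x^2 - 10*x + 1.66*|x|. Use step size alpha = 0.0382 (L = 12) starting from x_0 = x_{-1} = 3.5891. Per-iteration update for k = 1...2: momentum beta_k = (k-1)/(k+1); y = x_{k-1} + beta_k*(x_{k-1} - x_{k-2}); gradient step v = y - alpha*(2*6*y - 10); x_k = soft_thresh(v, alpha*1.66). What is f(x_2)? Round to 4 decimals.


FISTA on f(x) = 6*x^2 - 10*x + 1.66*|x|
L = 12, alpha = 0.0382
Iteration 1: beta = 0.0, y = 3.5891 + 0.0*(3.5891 - 3.5891) = 3.5891
  grad(y) = 33.0692, v = y - alpha*grad = 2.3259
  prox(v) = soft_thresh(2.3259, 0.0634) = 2.2624
Iteration 2: beta = 0.3333, y = 2.2624 + 0.3333*(2.2624 - 3.5891) = 1.8202
  grad(y) = 11.8427, v = y - alpha*grad = 1.3678
  prox(v) = soft_thresh(1.3678, 0.0634) = 1.3044
f(x_2) = 6*1.3044^2 - 10*1.3044 + 1.66*|1.3044| = -0.6698


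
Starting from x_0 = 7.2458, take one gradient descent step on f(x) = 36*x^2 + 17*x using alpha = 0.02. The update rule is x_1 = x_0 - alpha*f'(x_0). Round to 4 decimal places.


We compute the gradient at x_0 and apply the update.
f'(x) = 72*x + 17
f'(7.2458) = 72*7.2458 + 17 = 538.6976
x_1 = 7.2458 - 0.02*538.6976 = -3.5282


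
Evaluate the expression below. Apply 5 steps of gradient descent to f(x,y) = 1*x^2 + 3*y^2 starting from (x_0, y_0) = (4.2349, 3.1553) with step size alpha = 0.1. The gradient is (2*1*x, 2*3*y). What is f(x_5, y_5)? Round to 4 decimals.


Gradient descent on f(x,y) = 1*x^2 + 3*y^2.
Starting point: (4.2349, 3.1553), alpha = 0.1
Step 1: grad_x = 2*1*4.2349 = 8.4698, grad_y = 2*3*3.1553 = 18.9318
  x_1 = 4.2349 - 0.1*8.4698 = 3.3879
  y_1 = 3.1553 - 0.1*18.9318 = 1.2621
Step 2: grad_x = 2*1*3.3879 = 6.7758, grad_y = 2*3*1.2621 = 7.5727
  x_2 = 3.3879 - 0.1*6.7758 = 2.7103
  y_2 = 1.2621 - 0.1*7.5727 = 0.5048
Step 3: grad_x = 2*1*2.7103 = 5.4207, grad_y = 2*3*0.5048 = 3.0291
  x_3 = 2.7103 - 0.1*5.4207 = 2.1683
  y_3 = 0.5048 - 0.1*3.0291 = 0.2019
Step 4: grad_x = 2*1*2.1683 = 4.3365, grad_y = 2*3*0.2019 = 1.2116
  x_4 = 2.1683 - 0.1*4.3365 = 1.7346
  y_4 = 0.2019 - 0.1*1.2116 = 0.0808
Step 5: grad_x = 2*1*1.7346 = 3.4692, grad_y = 2*3*0.0808 = 0.4847
  x_5 = 1.7346 - 0.1*3.4692 = 1.3877
  y_5 = 0.0808 - 0.1*0.4847 = 0.0323
f(1.3877, 0.0323) = 1*1.3877^2 + 3*0.0323^2 = 1.9288


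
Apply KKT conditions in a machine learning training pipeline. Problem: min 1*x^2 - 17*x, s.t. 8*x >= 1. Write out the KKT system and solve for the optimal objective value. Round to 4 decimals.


Step 1: Try lambda = 0 (constraint inactive).
Stationarity: 2*1*x - 17 = 0
x* = 17/(2*1) = 8.5
Check constraint: 8*8.5 = 68.0 >= 1 -- satisfied.
Step 2: Compute optimal value.
f(x*) = 1*8.5^2 - 17*8.5 = -72.25


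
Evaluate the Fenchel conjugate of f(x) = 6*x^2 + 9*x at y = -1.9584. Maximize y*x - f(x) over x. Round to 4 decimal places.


f*(y) = sup_x {y*x - a*x^2 - b*x} = sup_x {(y-b)*x - a*x^2}
FOC: (y - b) - 2a*x = 0 => x* = (y - b)/(2a)
x* = (-1.9584 - 9)/(2*6) = -0.9132
f*(-1.9584) = (y-b)^2/(4a) = (-1.9584 - 9)^2/(4*6)
= 120.0865/24 = 5.0036


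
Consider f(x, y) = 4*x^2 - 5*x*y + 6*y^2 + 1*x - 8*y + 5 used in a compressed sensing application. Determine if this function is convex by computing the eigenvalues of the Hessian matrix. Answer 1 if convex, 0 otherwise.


The Hessian of f(x,y) = 4*x^2 - 5*x*y + 6*y^2 + 1*x - 8*y + 5 is:
H = [[8, -5], [-5, 12]]
Trace = 8 + 12 = 20
Determinant = 8*12 - (-5)^2 = 71
Discriminant = (20)^2 - 4*71 = 116.0
Eigenvalues: lambda_1 = 4.6148, lambda_2 = 15.3852
The function is convex.

1


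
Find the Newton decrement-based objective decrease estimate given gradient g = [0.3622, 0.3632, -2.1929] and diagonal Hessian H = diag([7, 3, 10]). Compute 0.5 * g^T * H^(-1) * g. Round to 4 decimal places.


Step 1: H is diagonal, so H^(-1) * g = [0.0517, 0.1211, -0.2193].
Step 2: g^T H^(-1) g = sum_i g_i^2 / H_ii
  = (0.3622)^2/7 + (0.3632)^2/3 + (-2.1929)^2/10
  = 0.0187 + 0.044 + 0.4809 = 0.5436
Step 3: Objective decrease = 0.5 * g^T H^(-1) g = 0.2718


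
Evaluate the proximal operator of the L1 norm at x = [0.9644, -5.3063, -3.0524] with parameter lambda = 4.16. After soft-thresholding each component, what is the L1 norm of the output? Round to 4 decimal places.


Soft-thresholding with lambda = 4.16:
prox(0.9644) = sign(0.9644)*max(|0.9644| - 4.16, 0) = 0.0
prox(-5.3063) = sign(-5.3063)*max(|-5.3063| - 4.16, 0) = -1.1463
prox(-3.0524) = sign(-3.0524)*max(|-3.0524| - 4.16, 0) = 0.0
prox(x) = [0.0, -1.1463, 0.0]
||prox(x)||_1 = 0.0 + 1.1463 + 0.0 = 1.1463


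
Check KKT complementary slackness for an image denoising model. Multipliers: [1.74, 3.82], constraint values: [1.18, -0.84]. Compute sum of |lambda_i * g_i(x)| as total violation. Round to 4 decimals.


KKT complementary slackness check:
lambda_1 * g_1 = 1.74 * 1.18 = 2.0532
lambda_2 * g_2 = 3.82 * -0.84 = -3.2088
Total violation = 2.0532 + 3.2088 = 5.262


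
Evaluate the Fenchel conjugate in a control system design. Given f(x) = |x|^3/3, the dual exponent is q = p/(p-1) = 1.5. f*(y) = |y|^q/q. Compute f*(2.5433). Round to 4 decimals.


The conjugate exponent q satisfies 1/p + 1/q = 1.
p = 3, so q = 3/(3 - 1) = 1.5
|y|^q = 2.5433^1.5 = 4.056
f*(2.5433) = 4.056 / 1.5 = 2.704


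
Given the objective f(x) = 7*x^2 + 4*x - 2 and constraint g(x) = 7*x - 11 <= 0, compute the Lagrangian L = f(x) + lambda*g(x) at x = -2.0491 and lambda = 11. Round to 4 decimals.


Step 1: Evaluate f(x).
f(-2.0491) = 7*(-2.0491)^2 + 4*(-2.0491) - 2 = 19.1953
Step 2: Evaluate g(x).
g(-2.0491) = 7*-2.0491 - 11 = -25.3437
Step 3: Compute Lagrangian.
L = 19.1953 + 11*-25.3437 = -259.5854


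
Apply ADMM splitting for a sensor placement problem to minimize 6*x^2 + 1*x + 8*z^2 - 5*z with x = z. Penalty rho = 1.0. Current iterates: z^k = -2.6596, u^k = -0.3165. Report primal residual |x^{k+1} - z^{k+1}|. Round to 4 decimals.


ADMM iteration with rho = 1.0, z^k = -2.6596, u^k = -0.3165
Step 1: x-update.
Minimize 6*x^2 + 1*x + (1.0/2)*(x + 2.6596 - 0.3165)^2
FOC: (2*6 + 1.0)*x = -1 + 1.0*(-2.6596 + 0.3165)
x^{k+1} = -0.2572
Step 2: z-update.
Minimize 8*z^2 - 5*z + (1.0/2)*(-0.2572 - z - 0.3165)^2
FOC: (2*8 + 1.0)*z = 5 + 1.0*(-0.2572 - 0.3165)
z^{k+1} = 0.2604
Step 3: u-update.
u^{k+1} = -0.3165 - 0.2572 - 0.2604 = -0.834
Step 4: Primal residual = |-0.2572 - 0.2604| = 0.5175


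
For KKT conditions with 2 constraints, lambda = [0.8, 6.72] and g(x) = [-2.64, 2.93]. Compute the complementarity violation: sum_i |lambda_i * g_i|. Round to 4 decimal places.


KKT complementary slackness check:
lambda_1 * g_1 = 0.8 * -2.64 = -2.112
lambda_2 * g_2 = 6.72 * 2.93 = 19.6896
Total violation = 2.112 + 19.6896 = 21.8016


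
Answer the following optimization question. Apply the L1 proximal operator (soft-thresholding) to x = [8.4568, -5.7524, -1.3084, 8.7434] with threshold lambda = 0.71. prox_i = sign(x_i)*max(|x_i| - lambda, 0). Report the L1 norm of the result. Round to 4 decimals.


Soft-thresholding with lambda = 0.71:
prox(8.4568) = sign(8.4568)*max(|8.4568| - 0.71, 0) = 7.7468
prox(-5.7524) = sign(-5.7524)*max(|-5.7524| - 0.71, 0) = -5.0424
prox(-1.3084) = sign(-1.3084)*max(|-1.3084| - 0.71, 0) = -0.5984
prox(8.7434) = sign(8.7434)*max(|8.7434| - 0.71, 0) = 8.0334
prox(x) = [7.7468, -5.0424, -0.5984, 8.0334]
||prox(x)||_1 = 7.7468 + 5.0424 + 0.5984 + 8.0334 = 21.421


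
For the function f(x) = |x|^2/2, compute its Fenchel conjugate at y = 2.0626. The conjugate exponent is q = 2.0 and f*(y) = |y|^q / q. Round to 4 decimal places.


The conjugate exponent q satisfies 1/p + 1/q = 1.
p = 2, so q = 2/(2 - 1) = 2.0
|y|^q = 2.0626^2.0 = 4.2543
f*(2.0626) = 4.2543 / 2.0 = 2.1272


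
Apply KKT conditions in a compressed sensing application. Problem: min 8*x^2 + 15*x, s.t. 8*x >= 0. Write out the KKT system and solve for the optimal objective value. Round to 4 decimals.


Step 1: Try lambda = 0 (constraint inactive).
x_unc = -15/(2*8) = -0.9375
Check: 8*-0.9375 = -7.5 < 0 -- violated!
Step 2: Constraint must be active: 8*x = 0
x* = 0/8 = 0.0
lambda = (2*8*0.0 + 15)/8 = 1.875
Step 3: Compute optimal value.
f(x*) = 8*0.0^2 + 15*0.0 = 0.0


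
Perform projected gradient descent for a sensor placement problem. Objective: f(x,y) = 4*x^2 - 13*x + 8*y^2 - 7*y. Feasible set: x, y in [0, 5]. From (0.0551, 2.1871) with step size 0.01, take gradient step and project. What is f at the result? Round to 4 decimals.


Step 1: Compute gradient at (0.0551, 2.1871).
grad_x = 2*4*0.0551 - 13 = -12.5592
grad_y = 2*8*2.1871 - 7 = 27.9936
Step 2: Gradient step.
x_raw = 0.0551 - 0.01*-12.5592 = 0.1807
y_raw = 2.1871 - 0.01*27.9936 = 1.9072
Step 3: Project onto [0, 5].
x_proj = clip(0.1807) = 0.1807
y_proj = clip(1.9072) = 1.9072
Step 4: Evaluate f.
f(0.1807, 1.9072) = 13.5297


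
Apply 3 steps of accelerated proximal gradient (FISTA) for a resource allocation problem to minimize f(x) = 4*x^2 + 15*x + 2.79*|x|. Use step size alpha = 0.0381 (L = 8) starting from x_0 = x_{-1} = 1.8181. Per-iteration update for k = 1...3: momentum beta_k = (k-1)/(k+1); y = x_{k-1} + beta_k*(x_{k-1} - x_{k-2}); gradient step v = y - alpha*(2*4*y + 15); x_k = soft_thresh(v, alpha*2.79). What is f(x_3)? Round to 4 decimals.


FISTA on f(x) = 4*x^2 + 15*x + 2.79*|x|
L = 8, alpha = 0.0381
Iteration 1: beta = 0.0, y = 1.8181 + 0.0*(1.8181 - 1.8181) = 1.8181
  grad(y) = 29.5448, v = y - alpha*grad = 0.6924
  prox(v) = soft_thresh(0.6924, 0.1063) = 0.5861
Iteration 2: beta = 0.3333, y = 0.5861 + 0.3333*(0.5861 - 1.8181) = 0.1755
  grad(y) = 16.4039, v = y - alpha*grad = -0.4495
  prox(v) = soft_thresh(-0.4495, 0.1063) = -0.3432
Iteration 3: beta = 0.5, y = -0.3432 + 0.5*(-0.3432 - 0.5861) = -0.8079
  grad(y) = 8.537, v = y - alpha*grad = -1.1331
  prox(v) = soft_thresh(-1.1331, 0.1063) = -1.0268
f(x_3) = 4*(-1.0268)^2 + 15*(-1.0268) + 2.79*|-1.0268| = -8.3201


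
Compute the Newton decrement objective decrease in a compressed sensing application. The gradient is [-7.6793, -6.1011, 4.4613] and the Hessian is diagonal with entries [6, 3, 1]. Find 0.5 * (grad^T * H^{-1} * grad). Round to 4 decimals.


Step 1: H is diagonal, so H^(-1) * g = [-1.2799, -2.0337, 4.4613].
Step 2: g^T H^(-1) g = sum_i g_i^2 / H_ii
  = (-7.6793)^2/6 + (-6.1011)^2/3 + (4.4613)^2/1
  = 9.8286 + 12.4078 + 19.9032 = 42.1396
Step 3: Objective decrease = 0.5 * g^T H^(-1) g = 21.0698


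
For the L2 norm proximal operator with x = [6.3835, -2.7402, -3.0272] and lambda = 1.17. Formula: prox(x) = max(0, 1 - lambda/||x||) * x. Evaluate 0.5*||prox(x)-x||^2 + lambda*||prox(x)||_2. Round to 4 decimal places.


Step 1: Compute ||x||.
||x|| = 7.5777
Step 2: Compute scaling factor.
scale = max(0, 1 - 1.17/7.5777) = 0.8456
Step 3: prox(x) = [5.3979, -2.3171, -2.5598]
||prox(x)|| = 6.4077
Step 4: Proximal objective.
0.5*||prox-x||^2 = 0.6845
lambda*||prox|| = 7.497
Total = 8.1815


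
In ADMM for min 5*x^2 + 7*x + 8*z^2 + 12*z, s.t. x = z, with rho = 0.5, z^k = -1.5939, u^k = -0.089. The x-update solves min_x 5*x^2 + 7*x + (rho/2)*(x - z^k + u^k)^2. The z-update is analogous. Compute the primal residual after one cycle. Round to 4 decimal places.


ADMM iteration with rho = 0.5, z^k = -1.5939, u^k = -0.089
Step 1: x-update.
Minimize 5*x^2 + 7*x + (0.5/2)*(x + 1.5939 - 0.089)^2
FOC: (2*5 + 0.5)*x = -7 + 0.5*(-1.5939 + 0.089)
x^{k+1} = -0.7383
Step 2: z-update.
Minimize 8*z^2 + 12*z + (0.5/2)*(-0.7383 - z - 0.089)^2
FOC: (2*8 + 0.5)*z = -12 + 0.5*(-0.7383 - 0.089)
z^{k+1} = -0.7523
Step 3: u-update.
u^{k+1} = -0.089 - 0.7383 + 0.7523 = -0.075
Step 4: Primal residual = |-0.7383 + 0.7523| = 0.014


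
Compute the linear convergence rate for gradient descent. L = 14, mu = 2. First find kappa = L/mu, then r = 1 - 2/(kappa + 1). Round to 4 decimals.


Step 1: Compute the condition number.
kappa = L/mu = 14/2 = 7.0
Step 2: Compute the convergence rate.
r = 1 - 2/(kappa + 1) = 1 - 2*mu/(L + mu) = (L - mu)/(L + mu) = 12/16 = 0.75


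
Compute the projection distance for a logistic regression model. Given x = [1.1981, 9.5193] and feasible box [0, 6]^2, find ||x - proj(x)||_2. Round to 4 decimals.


Project each component onto [0, 6].
clip(1.1981) = 1.1981, clip(9.5193) = 6.0
Projection = [1.1981, 6.0]
Squared diffs: [0.0, 12.3855]
Distance = sqrt(12.3855) = 3.5193


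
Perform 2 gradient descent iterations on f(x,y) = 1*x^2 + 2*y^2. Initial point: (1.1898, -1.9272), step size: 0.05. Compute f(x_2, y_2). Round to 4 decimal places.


Gradient descent on f(x,y) = 1*x^2 + 2*y^2.
Starting point: (1.1898, -1.9272), alpha = 0.05
Step 1: grad_x = 2*1*1.1898 = 2.3796, grad_y = 2*2*-1.9272 = -7.7088
  x_1 = 1.1898 - 0.05*2.3796 = 1.0708
  y_1 = -1.9272 - 0.05*-7.7088 = -1.5418
Step 2: grad_x = 2*1*1.0708 = 2.1416, grad_y = 2*2*-1.5418 = -6.167
  x_2 = 1.0708 - 0.05*2.1416 = 0.9637
  y_2 = -1.5418 - 0.05*-6.167 = -1.2334
f(0.9637, -1.2334) = 1*0.9637^2 + 2*(-1.2334)^2 = 3.9714


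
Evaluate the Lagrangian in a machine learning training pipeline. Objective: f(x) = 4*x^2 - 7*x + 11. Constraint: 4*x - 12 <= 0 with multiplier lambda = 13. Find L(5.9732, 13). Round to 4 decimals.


Step 1: Evaluate f(x).
f(5.9732) = 4*5.9732^2 - 7*5.9732 + 11 = 111.9041
Step 2: Evaluate g(x).
g(5.9732) = 4*5.9732 - 12 = 11.8928
Step 3: Compute Lagrangian.
L = 111.9041 + 13*11.8928 = 266.5105


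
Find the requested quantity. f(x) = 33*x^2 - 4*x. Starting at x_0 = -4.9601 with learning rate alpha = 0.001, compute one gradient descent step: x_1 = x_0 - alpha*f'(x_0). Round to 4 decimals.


We compute the gradient at x_0 and apply the update.
f'(x) = 66*x - 4
f'(-4.9601) = 66*-4.9601 - 4 = -331.3666
x_1 = -4.9601 - 0.001*-331.3666 = -4.6287


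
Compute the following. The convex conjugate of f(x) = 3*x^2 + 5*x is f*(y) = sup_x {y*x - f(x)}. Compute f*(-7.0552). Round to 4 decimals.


f*(y) = sup_x {y*x - a*x^2 - b*x} = sup_x {(y-b)*x - a*x^2}
FOC: (y - b) - 2a*x = 0 => x* = (y - b)/(2a)
x* = (-7.0552 - 5)/(2*3) = -2.0092
f*(-7.0552) = (y-b)^2/(4a) = (-7.0552 - 5)^2/(4*3)
= 145.3278/12 = 12.1107


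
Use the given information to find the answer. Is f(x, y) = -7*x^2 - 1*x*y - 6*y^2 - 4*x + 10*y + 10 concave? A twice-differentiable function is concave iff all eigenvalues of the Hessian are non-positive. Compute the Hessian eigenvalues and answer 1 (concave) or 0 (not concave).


The Hessian of f(x,y) = -7*x^2 - 1*x*y - 6*y^2 - 4*x + 10*y + 10 is:
H = [[-14, -1], [-1, -12]]
Trace = -14 - 12 = -26
Determinant = -14*-12 - (-1)^2 = 167
Discriminant = (-26)^2 - 4*167 = 8.0
Eigenvalues: lambda_1 = -14.4142, lambda_2 = -11.5858
The function is concave.

1


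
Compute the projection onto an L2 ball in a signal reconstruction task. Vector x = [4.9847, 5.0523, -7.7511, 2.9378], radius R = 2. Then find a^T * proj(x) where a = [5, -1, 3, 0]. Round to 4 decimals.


Step 1: Compute ||x|| (intermediates to 6 decimals).
||x|| = sqrt(4.9847^2 + 5.0523^2 + (-7.7511)^2 + 2.9378^2) = 10.912524
Step 2: Project.
Since ||x|| > R, scale = R/||x|| = 2/10.912524 = 0.183276, proj(x) = scale * x
proj(x) = [0.913576, 0.925965, -1.420591, 0.538428]
Step 3: Dot product.
a^T * proj(x) = 5*0.913576 - 1*0.925965 + 3*(-1.420591) + 0*0.538428 = -0.6199


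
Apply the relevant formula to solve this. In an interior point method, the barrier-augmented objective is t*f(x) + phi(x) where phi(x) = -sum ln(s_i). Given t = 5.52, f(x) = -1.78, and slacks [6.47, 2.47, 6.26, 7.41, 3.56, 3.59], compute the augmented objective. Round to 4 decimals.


Step 1: Compute log-barrier.
ln values: [1.8672, 0.9042, 1.8342, 2.0028, 1.2698, 1.2782]
phi = -(1.8672 + 0.9042 + 1.8342 + 2.0028 + 1.2698 + 1.2782) = -9.1563
Step 2: Compute augmented objective.
t*f(x) = 5.52*-1.78 = -9.8256
Total = -9.8256 - 9.1563 = -18.9819


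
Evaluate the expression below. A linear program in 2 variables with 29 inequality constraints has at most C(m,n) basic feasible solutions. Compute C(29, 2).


Each vertex corresponds to some choice of n active constraints out of m, so the number of vertices is at most C(m, n) = m! / (n!(m-n)!).
m = 29, n = 2
Numerator: 29 * 28
Denominator: 2! = 2
C(29, 2) = 406


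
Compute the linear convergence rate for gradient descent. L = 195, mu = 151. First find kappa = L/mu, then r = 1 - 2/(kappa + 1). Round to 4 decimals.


Step 1: Compute the condition number.
kappa = L/mu = 195/151 = 1.2914
Step 2: Compute the convergence rate.
r = 1 - 2/(kappa + 1) = 1 - 2*mu/(L + mu) = (L - mu)/(L + mu) = 44/346 = 0.1272


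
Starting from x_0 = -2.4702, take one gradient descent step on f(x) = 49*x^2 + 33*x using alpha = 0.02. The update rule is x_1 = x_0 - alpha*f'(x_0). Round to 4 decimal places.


We compute the gradient at x_0 and apply the update.
f'(x) = 98*x + 33
f'(-2.4702) = 98*-2.4702 + 33 = -209.0796
x_1 = -2.4702 - 0.02*-209.0796 = 1.7114


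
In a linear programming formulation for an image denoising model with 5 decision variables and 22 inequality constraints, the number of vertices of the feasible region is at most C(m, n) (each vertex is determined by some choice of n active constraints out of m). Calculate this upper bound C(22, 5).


Each vertex corresponds to some choice of n active constraints out of m, so the number of vertices is at most C(m, n) = m! / (n!(m-n)!).
m = 22, n = 5
Numerator: 22 * 21 * 20 * 19 * 18
Denominator: 5! = 120
C(22, 5) = 26334


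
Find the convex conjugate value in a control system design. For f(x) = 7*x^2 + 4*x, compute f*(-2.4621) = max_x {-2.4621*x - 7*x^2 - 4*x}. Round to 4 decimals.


f*(y) = sup_x {y*x - a*x^2 - b*x} = sup_x {(y-b)*x - a*x^2}
FOC: (y - b) - 2a*x = 0 => x* = (y - b)/(2a)
x* = (-2.4621 - 4)/(2*7) = -0.4616
f*(-2.4621) = (y-b)^2/(4a) = (-2.4621 - 4)^2/(4*7)
= 41.7587/28 = 1.4914


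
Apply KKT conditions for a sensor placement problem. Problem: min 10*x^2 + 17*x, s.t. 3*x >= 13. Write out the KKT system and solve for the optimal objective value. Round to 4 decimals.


Step 1: Try lambda = 0 (constraint inactive).
x_unc = -17/(2*10) = -0.85
Check: 3*-0.85 = -2.55 < 13 -- violated!
Step 2: Constraint must be active: 3*x = 13
x* = 13/3 = 4.3333 (rounded; the exact value 13/3 is used below)
lambda = (2*10*(13/3) + 17)/3 = 34.5556
Step 3: Compute optimal value.
f(x*) = 10*(13/3)^2 + 17*(13/3) = 261.4444


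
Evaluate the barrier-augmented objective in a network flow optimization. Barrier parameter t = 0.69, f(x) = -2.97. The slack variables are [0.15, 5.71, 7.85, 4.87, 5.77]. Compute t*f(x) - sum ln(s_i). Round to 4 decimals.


Step 1: Compute log-barrier.
ln values: [-1.8971, 1.7422, 2.0605, 1.5831, 1.7527]
phi = -(-1.8971 + 1.7422 + 2.0605 + 1.5831 + 1.7527) = -5.2414
Step 2: Compute augmented objective.
t*f(x) = 0.69*-2.97 = -2.0493
Total = -2.0493 - 5.2414 = -7.2907


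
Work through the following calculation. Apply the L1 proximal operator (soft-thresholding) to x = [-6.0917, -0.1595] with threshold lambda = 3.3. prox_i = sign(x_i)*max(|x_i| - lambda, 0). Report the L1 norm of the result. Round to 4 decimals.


Soft-thresholding with lambda = 3.3:
prox(-6.0917) = sign(-6.0917)*max(|-6.0917| - 3.3, 0) = -2.7917
prox(-0.1595) = sign(-0.1595)*max(|-0.1595| - 3.3, 0) = 0.0
prox(x) = [-2.7917, 0.0]
||prox(x)||_1 = 2.7917 + 0.0 = 2.7917


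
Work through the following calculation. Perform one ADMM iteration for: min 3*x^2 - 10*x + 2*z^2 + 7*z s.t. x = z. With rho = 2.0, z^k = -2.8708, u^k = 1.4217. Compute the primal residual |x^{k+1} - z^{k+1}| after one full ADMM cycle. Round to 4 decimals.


ADMM iteration with rho = 2.0, z^k = -2.8708, u^k = 1.4217
Step 1: x-update.
Minimize 3*x^2 - 10*x + (2.0/2)*(x + 2.8708 + 1.4217)^2
FOC: (2*3 + 2.0)*x = 10 + 2.0*(-2.8708 - 1.4217)
x^{k+1} = 0.1769
Step 2: z-update.
Minimize 2*z^2 + 7*z + (2.0/2)*(0.1769 - z + 1.4217)^2
FOC: (2*2 + 2.0)*z = -7 + 2.0*(0.1769 + 1.4217)
z^{k+1} = -0.6338
Step 3: u-update.
u^{k+1} = 1.4217 + 0.1769 + 0.6338 = 2.2324
Step 4: Primal residual = |0.1769 + 0.6338| = 0.8107


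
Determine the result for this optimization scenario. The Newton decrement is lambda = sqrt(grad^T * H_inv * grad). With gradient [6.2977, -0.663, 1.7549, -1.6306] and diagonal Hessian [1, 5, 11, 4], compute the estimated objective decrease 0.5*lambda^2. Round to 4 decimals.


Step 1: H is diagonal, so H^(-1) * g = [6.2977, -0.1326, 0.1595, -0.4077].
Step 2: g^T H^(-1) g = sum_i g_i^2 / H_ii
  = (6.2977)^2/1 + (-0.663)^2/5 + (1.7549)^2/11 + (-1.6306)^2/4
  = 39.661 + 0.0879 + 0.28 + 0.6647 = 40.6936
Step 3: Objective decrease = 0.5 * g^T H^(-1) g = 20.3468


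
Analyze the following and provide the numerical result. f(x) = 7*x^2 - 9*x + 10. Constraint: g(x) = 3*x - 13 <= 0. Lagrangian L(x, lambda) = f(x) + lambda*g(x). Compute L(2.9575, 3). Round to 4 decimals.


Step 1: Evaluate f(x).
f(2.9575) = 7*2.9575^2 - 9*2.9575 + 10 = 44.6101
Step 2: Evaluate g(x).
g(2.9575) = 3*2.9575 - 13 = -4.1275
Step 3: Compute Lagrangian.
L = 44.6101 + 3*-4.1275 = 32.2276


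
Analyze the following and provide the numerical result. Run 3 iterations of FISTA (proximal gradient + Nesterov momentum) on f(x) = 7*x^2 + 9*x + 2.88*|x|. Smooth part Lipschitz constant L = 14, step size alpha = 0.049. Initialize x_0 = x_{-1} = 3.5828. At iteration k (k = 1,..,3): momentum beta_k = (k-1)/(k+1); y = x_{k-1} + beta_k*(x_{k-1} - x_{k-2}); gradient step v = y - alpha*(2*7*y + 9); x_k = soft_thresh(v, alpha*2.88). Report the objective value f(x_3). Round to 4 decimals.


FISTA on f(x) = 7*x^2 + 9*x + 2.88*|x|
L = 14, alpha = 0.049
Iteration 1: beta = 0.0, y = 3.5828 + 0.0*(3.5828 - 3.5828) = 3.5828
  grad(y) = 59.1592, v = y - alpha*grad = 0.684
  prox(v) = soft_thresh(0.684, 0.1411) = 0.5429
Iteration 2: beta = 0.3333, y = 0.5429 + 0.3333*(0.5429 - 3.5828) = -0.4704
  grad(y) = 2.414, v = y - alpha*grad = -0.5887
  prox(v) = soft_thresh(-0.5887, 0.1411) = -0.4476
Iteration 3: beta = 0.5, y = -0.4476 + 0.5*(-0.4476 - 0.5429) = -0.9428
  grad(y) = -4.1996, v = y - alpha*grad = -0.737
  prox(v) = soft_thresh(-0.737, 0.1411) = -0.5959
f(x_3) = 7*(-0.5959)^2 + 9*(-0.5959) + 2.88*|-0.5959| = -1.1612


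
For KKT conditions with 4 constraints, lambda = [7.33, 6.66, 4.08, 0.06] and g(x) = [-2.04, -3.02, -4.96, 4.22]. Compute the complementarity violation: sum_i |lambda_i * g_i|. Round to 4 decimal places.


KKT complementary slackness check:
lambda_1 * g_1 = 7.33 * -2.04 = -14.9532
lambda_2 * g_2 = 6.66 * -3.02 = -20.1132
lambda_3 * g_3 = 4.08 * -4.96 = -20.2368
lambda_4 * g_4 = 0.06 * 4.22 = 0.2532
Total violation = 14.9532 + 20.1132 + 20.2368 + 0.2532 = 55.5564


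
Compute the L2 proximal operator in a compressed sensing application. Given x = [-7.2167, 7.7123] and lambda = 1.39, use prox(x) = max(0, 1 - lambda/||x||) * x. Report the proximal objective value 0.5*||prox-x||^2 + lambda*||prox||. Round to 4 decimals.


Step 1: Compute ||x||.
||x|| = 10.5622
Step 2: Compute scaling factor.
scale = max(0, 1 - 1.39/10.5622) = 0.8684
Step 3: prox(x) = [-6.267, 6.6974]
||prox(x)|| = 9.1722
Step 4: Proximal objective.
0.5*||prox-x||^2 = 0.9661
lambda*||prox|| = 12.7494
Total = 13.7154


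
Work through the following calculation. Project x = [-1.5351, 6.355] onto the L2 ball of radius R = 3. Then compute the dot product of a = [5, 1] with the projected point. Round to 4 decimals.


Step 1: Compute ||x|| (intermediates to 6 decimals).
||x|| = sqrt((-1.5351)^2 + 6.355^2) = 6.537779
Step 2: Project.
Since ||x|| > R, scale = R/||x|| = 3/6.537779 = 0.458871, proj(x) = scale * x
proj(x) = [-0.704413, 2.916125]
Step 3: Dot product.
a^T * proj(x) = 5*(-0.704413) + 1*2.916125 = -0.6059


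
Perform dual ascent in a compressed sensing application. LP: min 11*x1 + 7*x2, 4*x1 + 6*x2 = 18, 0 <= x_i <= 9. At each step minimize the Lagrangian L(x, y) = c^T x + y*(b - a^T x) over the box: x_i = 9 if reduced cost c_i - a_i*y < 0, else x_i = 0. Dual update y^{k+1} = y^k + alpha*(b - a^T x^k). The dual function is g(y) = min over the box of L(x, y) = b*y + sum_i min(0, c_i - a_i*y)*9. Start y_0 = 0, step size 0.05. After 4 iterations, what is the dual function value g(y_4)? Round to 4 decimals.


Dual ascent for LP: min 11*x1 + 7*x2, 4*x1 + 6*x2 = 18, 0 <= x_i <= 9
Step 1: y^k = 0.0, reduced costs: (11.0, 7.0)
  x^k = (0.0, 0.0), subgradient = b - a^T x = 18.0
  y^{k+1} = 0.0 + 0.05*18.0 = 0.9
Step 2: y^k = 0.9, reduced costs: (7.4, 1.6)
  x^k = (0.0, 0.0), subgradient = b - a^T x = 18.0
  y^{k+1} = 0.9 + 0.05*18.0 = 1.8
Step 3: y^k = 1.8, reduced costs: (3.8, -3.8)
  x^k = (0.0, 9.0), subgradient = b - a^T x = -36.0
  y^{k+1} = 1.8 + 0.05*-36.0 = 0.0
Step 4: y^k = 0.0, reduced costs: (11.0, 7.0)
  x^k = (0.0, 0.0), subgradient = b - a^T x = 18.0
  y^{k+1} = 0.0 + 0.05*18.0 = 0.9
Dual objective at y_4 = 0.9: reduced costs (7.4, 1.6), box minimizer x = (0.0, 0.0)
g(y_4) = b*y + (c1 - a1*y)*x1 + (c2 - a2*y)*x2 = 18*0.9 + 7.4*0.0 + 1.6*0.0 = 16.2 + 0.0 + 0.0 = 16.2


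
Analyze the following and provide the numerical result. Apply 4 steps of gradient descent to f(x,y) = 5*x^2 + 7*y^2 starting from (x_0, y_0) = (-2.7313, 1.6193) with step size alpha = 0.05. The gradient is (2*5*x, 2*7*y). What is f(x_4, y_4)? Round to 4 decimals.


Gradient descent on f(x,y) = 5*x^2 + 7*y^2.
Starting point: (-2.7313, 1.6193), alpha = 0.05
Step 1: grad_x = 2*5*-2.7313 = -27.313, grad_y = 2*7*1.6193 = 22.6702
  x_1 = -2.7313 - 0.05*-27.313 = -1.3657
  y_1 = 1.6193 - 0.05*22.6702 = 0.4858
Step 2: grad_x = 2*5*-1.3657 = -13.6565, grad_y = 2*7*0.4858 = 6.8011
  x_2 = -1.3657 - 0.05*-13.6565 = -0.6828
  y_2 = 0.4858 - 0.05*6.8011 = 0.1457
Step 3: grad_x = 2*5*-0.6828 = -6.8283, grad_y = 2*7*0.1457 = 2.0403
  x_3 = -0.6828 - 0.05*-6.8283 = -0.3414
  y_3 = 0.1457 - 0.05*2.0403 = 0.0437
Step 4: grad_x = 2*5*-0.3414 = -3.4141, grad_y = 2*7*0.0437 = 0.6121
  x_4 = -0.3414 - 0.05*-3.4141 = -0.1707
  y_4 = 0.0437 - 0.05*0.6121 = 0.0131
f(-0.1707, 0.0131) = 5*(-0.1707)^2 + 7*0.0131^2 = 0.1469


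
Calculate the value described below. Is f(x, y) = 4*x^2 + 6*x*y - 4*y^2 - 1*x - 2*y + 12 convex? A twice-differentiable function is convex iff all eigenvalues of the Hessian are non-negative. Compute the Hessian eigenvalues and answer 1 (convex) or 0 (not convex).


The Hessian of f(x,y) = 4*x^2 + 6*x*y - 4*y^2 - 1*x - 2*y + 12 is:
H = [[8, 6], [6, -8]]
Trace = 8 - 8 = 0
Determinant = 8*-8 - (6)^2 = -100
Discriminant = (0)^2 - 4*-100 = 400.0
Eigenvalues: lambda_1 = -10.0, lambda_2 = 10.0
The function is not convex.

0


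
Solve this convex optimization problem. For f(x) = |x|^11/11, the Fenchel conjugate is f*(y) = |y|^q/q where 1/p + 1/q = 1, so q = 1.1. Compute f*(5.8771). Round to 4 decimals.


The conjugate exponent q satisfies 1/p + 1/q = 1.
p = 11, so q = 11/(11 - 1) = 1.1
|y|^q = 5.8771^1.1 = 7.0158
f*(5.8771) = 7.0158 / 1.1 = 6.378


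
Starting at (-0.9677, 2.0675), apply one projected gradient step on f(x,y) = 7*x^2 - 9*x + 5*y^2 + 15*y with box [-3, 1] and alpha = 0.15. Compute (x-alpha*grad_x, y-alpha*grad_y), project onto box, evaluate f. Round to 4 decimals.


Step 1: Compute gradient at (-0.9677, 2.0675).
grad_x = 2*7*-0.9677 - 9 = -22.5478
grad_y = 2*5*2.0675 + 15 = 35.675
Step 2: Gradient step.
x_raw = -0.9677 - 0.15*-22.5478 = 2.4145
y_raw = 2.0675 - 0.15*35.675 = -3.2838
Step 3: Project onto [-3, 1].
x_proj = clip(2.4145) = 1.0
y_proj = clip(-3.2838) = -3.0
Step 4: Evaluate f.
f(1.0, -3.0) = -2.0


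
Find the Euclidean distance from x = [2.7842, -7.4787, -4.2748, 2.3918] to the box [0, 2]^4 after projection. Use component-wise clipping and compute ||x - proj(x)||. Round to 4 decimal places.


Project each component onto [0, 2].
clip(2.7842) = 2.0, clip(-7.4787) = 0.0, clip(-4.2748) = 0.0, clip(2.3918) = 2.0
Projection = [2.0, 0.0, 0.0, 2.0]
Squared diffs: [0.615, 55.931, 18.2739, 0.1535]
Distance = sqrt(74.9734) = 8.6587


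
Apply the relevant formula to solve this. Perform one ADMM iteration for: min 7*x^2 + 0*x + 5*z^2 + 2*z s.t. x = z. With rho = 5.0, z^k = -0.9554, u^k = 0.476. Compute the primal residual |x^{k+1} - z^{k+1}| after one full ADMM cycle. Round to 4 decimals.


ADMM iteration with rho = 5.0, z^k = -0.9554, u^k = 0.476
Step 1: x-update.
Minimize 7*x^2 + 0*x + (5.0/2)*(x + 0.9554 + 0.476)^2
FOC: (2*7 + 5.0)*x = 0 + 5.0*(-0.9554 - 0.476)
x^{k+1} = -0.3767
Step 2: z-update.
Minimize 5*z^2 + 2*z + (5.0/2)*(-0.3767 - z + 0.476)^2
FOC: (2*5 + 5.0)*z = -2 + 5.0*(-0.3767 + 0.476)
z^{k+1} = -0.1002
Step 3: u-update.
u^{k+1} = 0.476 - 0.3767 + 0.1002 = 0.1995
Step 4: Primal residual = |-0.3767 + 0.1002| = 0.2765


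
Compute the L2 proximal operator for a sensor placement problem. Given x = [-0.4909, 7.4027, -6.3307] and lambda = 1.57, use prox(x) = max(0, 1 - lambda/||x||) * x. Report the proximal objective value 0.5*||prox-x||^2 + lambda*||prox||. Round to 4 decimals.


Step 1: Compute ||x||.
||x|| = 9.7529
Step 2: Compute scaling factor.
scale = max(0, 1 - 1.57/9.7529) = 0.839
Step 3: prox(x) = [-0.4119, 6.211, -5.3116]
||prox(x)|| = 8.1829
Step 4: Proximal objective.
0.5*||prox-x||^2 = 1.2325
lambda*||prox|| = 12.8472
Total = 14.0796


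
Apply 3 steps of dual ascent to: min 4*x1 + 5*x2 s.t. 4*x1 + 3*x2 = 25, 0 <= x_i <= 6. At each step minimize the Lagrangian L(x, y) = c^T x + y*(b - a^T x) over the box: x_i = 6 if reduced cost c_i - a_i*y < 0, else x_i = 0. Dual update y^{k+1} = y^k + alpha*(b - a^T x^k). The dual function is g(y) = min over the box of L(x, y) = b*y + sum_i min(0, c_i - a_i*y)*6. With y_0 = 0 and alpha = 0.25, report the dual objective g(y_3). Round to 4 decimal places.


Dual ascent for LP: min 4*x1 + 5*x2, 4*x1 + 3*x2 = 25, 0 <= x_i <= 6
Step 1: y^k = 0.0, reduced costs: (4.0, 5.0)
  x^k = (0.0, 0.0), subgradient = b - a^T x = 25.0
  y^{k+1} = 0.0 + 0.25*25.0 = 6.25
Step 2: y^k = 6.25, reduced costs: (-21.0, -13.75)
  x^k = (6.0, 6.0), subgradient = b - a^T x = -17.0
  y^{k+1} = 6.25 + 0.25*-17.0 = 2.0
Step 3: y^k = 2.0, reduced costs: (-4.0, -1.0)
  x^k = (6.0, 6.0), subgradient = b - a^T x = -17.0
  y^{k+1} = 2.0 + 0.25*-17.0 = -2.25
Dual objective at y_3 = -2.25: reduced costs (13.0, 11.75), box minimizer x = (0.0, 0.0)
g(y_3) = b*y + (c1 - a1*y)*x1 + (c2 - a2*y)*x2 = 25*(-2.25) + 13.0*0.0 + 11.75*0.0 = -56.25 + 0.0 + 0.0 = -56.25


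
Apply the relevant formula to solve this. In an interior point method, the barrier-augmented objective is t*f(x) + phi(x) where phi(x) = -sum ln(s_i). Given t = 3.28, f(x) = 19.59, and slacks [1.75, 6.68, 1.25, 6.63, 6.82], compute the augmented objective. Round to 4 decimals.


Step 1: Compute log-barrier.
ln values: [0.5596, 1.8991, 0.2231, 1.8916, 1.9199]
phi = -(0.5596 + 1.8991 + 0.2231 + 1.8916 + 1.9199) = -6.4933
Step 2: Compute augmented objective.
t*f(x) = 3.28*19.59 = 64.2552
Total = 64.2552 - 6.4933 = 57.7619


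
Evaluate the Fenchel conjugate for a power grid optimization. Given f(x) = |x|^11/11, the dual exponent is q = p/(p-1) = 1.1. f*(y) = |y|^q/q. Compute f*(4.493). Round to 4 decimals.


The conjugate exponent q satisfies 1/p + 1/q = 1.
p = 11, so q = 11/(11 - 1) = 1.1
|y|^q = 4.493^1.1 = 5.2214
f*(4.493) = 5.2214 / 1.1 = 4.7468


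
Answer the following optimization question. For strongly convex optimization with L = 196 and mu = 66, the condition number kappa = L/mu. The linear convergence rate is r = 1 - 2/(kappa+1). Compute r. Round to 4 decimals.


Step 1: Compute the condition number.
kappa = L/mu = 196/66 = 2.9697
Step 2: Compute the convergence rate.
r = 1 - 2/(kappa + 1) = 1 - 2*mu/(L + mu) = (L - mu)/(L + mu) = 130/262 = 0.4962


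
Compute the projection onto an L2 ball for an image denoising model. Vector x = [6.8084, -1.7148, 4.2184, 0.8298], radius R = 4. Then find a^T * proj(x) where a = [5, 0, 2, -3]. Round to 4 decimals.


Step 1: Compute ||x|| (intermediates to 6 decimals).
||x|| = sqrt(6.8084^2 + (-1.7148)^2 + 4.2184^2 + 0.8298^2) = 8.232759
Step 2: Project.
Since ||x|| > R, scale = R/||x|| = 4/8.232759 = 0.485864, proj(x) = scale * x
proj(x) = [3.307956, -0.83316, 2.049569, 0.40317]
Step 3: Dot product.
a^T * proj(x) = 5*3.307956 + 0*(-0.83316) + 2*2.049569 - 3*0.40317 = 19.4294


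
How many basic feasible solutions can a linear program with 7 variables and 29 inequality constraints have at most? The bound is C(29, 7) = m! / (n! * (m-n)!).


Each vertex corresponds to some choice of n active constraints out of m, so the number of vertices is at most C(m, n) = m! / (n!(m-n)!).
m = 29, n = 7
Numerator: 29 * 28 * 27 * 26 * 25 * 24 * 23
Denominator: 7! = 5040
C(29, 7) = 1560780


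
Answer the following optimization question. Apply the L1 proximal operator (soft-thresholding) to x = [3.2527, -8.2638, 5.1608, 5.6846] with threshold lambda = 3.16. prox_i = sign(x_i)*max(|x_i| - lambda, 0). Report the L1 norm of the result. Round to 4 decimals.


Soft-thresholding with lambda = 3.16:
prox(3.2527) = sign(3.2527)*max(|3.2527| - 3.16, 0) = 0.0927
prox(-8.2638) = sign(-8.2638)*max(|-8.2638| - 3.16, 0) = -5.1038
prox(5.1608) = sign(5.1608)*max(|5.1608| - 3.16, 0) = 2.0008
prox(5.6846) = sign(5.6846)*max(|5.6846| - 3.16, 0) = 2.5246
prox(x) = [0.0927, -5.1038, 2.0008, 2.5246]
||prox(x)||_1 = 0.0927 + 5.1038 + 2.0008 + 2.5246 = 9.7219


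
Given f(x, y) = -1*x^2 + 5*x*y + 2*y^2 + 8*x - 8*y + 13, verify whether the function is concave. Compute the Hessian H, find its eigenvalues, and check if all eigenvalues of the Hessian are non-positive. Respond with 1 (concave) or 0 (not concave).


The Hessian of f(x,y) = -1*x^2 + 5*x*y + 2*y^2 + 8*x - 8*y + 13 is:
H = [[-2, 5], [5, 4]]
Trace = -2 + 4 = 2
Determinant = -2*4 - (5)^2 = -33
Discriminant = (2)^2 - 4*-33 = 136.0
Eigenvalues: lambda_1 = -4.831, lambda_2 = 6.831
The function is not concave.

0


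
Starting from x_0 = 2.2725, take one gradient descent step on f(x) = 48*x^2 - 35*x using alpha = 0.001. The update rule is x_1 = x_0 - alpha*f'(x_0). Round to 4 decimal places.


We compute the gradient at x_0 and apply the update.
f'(x) = 96*x - 35
f'(2.2725) = 96*2.2725 - 35 = 183.16
x_1 = 2.2725 - 0.001*183.16 = 2.0893


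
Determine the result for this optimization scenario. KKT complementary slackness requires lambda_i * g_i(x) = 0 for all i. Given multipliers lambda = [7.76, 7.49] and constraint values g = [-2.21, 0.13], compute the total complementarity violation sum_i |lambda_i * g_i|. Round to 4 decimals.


KKT complementary slackness check:
lambda_1 * g_1 = 7.76 * -2.21 = -17.1496
lambda_2 * g_2 = 7.49 * 0.13 = 0.9737
Total violation = 17.1496 + 0.9737 = 18.1233


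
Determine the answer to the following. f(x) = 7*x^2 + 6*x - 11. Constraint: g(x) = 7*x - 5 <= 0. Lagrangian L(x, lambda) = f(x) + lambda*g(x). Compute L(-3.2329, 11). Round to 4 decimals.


Step 1: Evaluate f(x).
f(-3.2329) = 7*(-3.2329)^2 + 6*(-3.2329) - 11 = 42.7641
Step 2: Evaluate g(x).
g(-3.2329) = 7*-3.2329 - 5 = -27.6303
Step 3: Compute Lagrangian.
L = 42.7641 + 11*-27.6303 = -261.1692


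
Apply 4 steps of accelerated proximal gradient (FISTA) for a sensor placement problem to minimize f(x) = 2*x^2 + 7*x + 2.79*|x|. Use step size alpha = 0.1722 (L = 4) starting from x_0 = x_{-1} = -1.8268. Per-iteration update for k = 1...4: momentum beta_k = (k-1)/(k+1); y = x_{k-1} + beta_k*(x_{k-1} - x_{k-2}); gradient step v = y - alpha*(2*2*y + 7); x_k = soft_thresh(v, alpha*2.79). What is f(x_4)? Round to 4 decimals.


FISTA on f(x) = 2*x^2 + 7*x + 2.79*|x|
L = 4, alpha = 0.1722
Iteration 1: beta = 0.0, y = -1.8268 + 0.0*(-1.8268 + 1.8268) = -1.8268
  grad(y) = -0.3072, v = y - alpha*grad = -1.7739
  prox(v) = soft_thresh(-1.7739, 0.4804) = -1.2935
Iteration 2: beta = 0.3333, y = -1.2935 + 0.3333*(-1.2935 + 1.8268) = -1.1157
  grad(y) = 2.5373, v = y - alpha*grad = -1.5526
  prox(v) = soft_thresh(-1.5526, 0.4804) = -1.0722
Iteration 3: beta = 0.5, y = -1.0722 + 0.5*(-1.0722 + 1.2935) = -0.9615
  grad(y) = 3.1539, v = y - alpha*grad = -1.5046
  prox(v) = soft_thresh(-1.5046, 0.4804) = -1.0242
Iteration 4: beta = 0.6, y = -1.0242 + 0.6*(-1.0242 + 1.0722) = -0.9954
  grad(y) = 3.0184, v = y - alpha*grad = -1.5152
  prox(v) = soft_thresh(-1.5152, 0.4804) = -1.0347
f(x_4) = 2*(-1.0347)^2 + 7*(-1.0347) + 2.79*|-1.0347| = -2.2149


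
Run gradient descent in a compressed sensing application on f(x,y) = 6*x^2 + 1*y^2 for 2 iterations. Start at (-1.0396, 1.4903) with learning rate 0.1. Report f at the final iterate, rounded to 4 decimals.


Gradient descent on f(x,y) = 6*x^2 + 1*y^2.
Starting point: (-1.0396, 1.4903), alpha = 0.1
Step 1: grad_x = 2*6*-1.0396 = -12.4752, grad_y = 2*1*1.4903 = 2.9806
  x_1 = -1.0396 - 0.1*-12.4752 = 0.2079
  y_1 = 1.4903 - 0.1*2.9806 = 1.1922
Step 2: grad_x = 2*6*0.2079 = 2.495, grad_y = 2*1*1.1922 = 2.3845
  x_2 = 0.2079 - 0.1*2.495 = -0.0416
  y_2 = 1.1922 - 0.1*2.3845 = 0.9538
f(-0.0416, 0.9538) = 6*(-0.0416)^2 + 1*0.9538^2 = 0.9201


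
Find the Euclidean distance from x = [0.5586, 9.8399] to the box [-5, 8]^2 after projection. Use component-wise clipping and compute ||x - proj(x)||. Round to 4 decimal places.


Project each component onto [-5, 8].
clip(0.5586) = 0.5586, clip(9.8399) = 8.0
Projection = [0.5586, 8.0]
Squared diffs: [0.0, 3.3852]
Distance = sqrt(3.3852) = 1.8399


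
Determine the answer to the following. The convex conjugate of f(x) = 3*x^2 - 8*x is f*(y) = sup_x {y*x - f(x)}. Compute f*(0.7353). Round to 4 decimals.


f*(y) = sup_x {y*x - a*x^2 - b*x} = sup_x {(y-b)*x - a*x^2}
FOC: (y - b) - 2a*x = 0 => x* = (y - b)/(2a)
x* = (0.7353 + 8)/(2*3) = 1.4559
f*(0.7353) = (y-b)^2/(4a) = (0.7353 + 8)^2/(4*3)
= 76.3055/12 = 6.3588


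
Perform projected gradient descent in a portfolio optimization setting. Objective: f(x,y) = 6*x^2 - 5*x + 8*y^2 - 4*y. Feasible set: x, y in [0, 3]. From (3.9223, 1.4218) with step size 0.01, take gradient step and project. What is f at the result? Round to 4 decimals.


Step 1: Compute gradient at (3.9223, 1.4218).
grad_x = 2*6*3.9223 - 5 = 42.0676
grad_y = 2*8*1.4218 - 4 = 18.7488
Step 2: Gradient step.
x_raw = 3.9223 - 0.01*42.0676 = 3.5016
y_raw = 1.4218 - 0.01*18.7488 = 1.2343
Step 3: Project onto [0, 3].
x_proj = clip(3.5016) = 3.0
y_proj = clip(1.2343) = 1.2343
Step 4: Evaluate f.
f(3.0, 1.2343) = 46.251
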